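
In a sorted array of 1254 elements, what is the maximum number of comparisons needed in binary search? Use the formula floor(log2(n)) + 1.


Binary search halves the search space each step.
Maximum comparisons = floor(log2(1254)) + 1
log2(1254) = 10.2923
floor(log2(1254)) = 10, so 10 + 1 = 11
Final answer: 11


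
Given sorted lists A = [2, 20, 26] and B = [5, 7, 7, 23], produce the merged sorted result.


List A: [2, 20, 26]
List B: [5, 7, 7, 23]
Repeatedly compare the front elements and take the smaller:
  2 vs 5 -> take 2
  20 vs 5 -> take 5
  20 vs 7 -> take 7
  20 vs 7 -> take 7
  20 vs 23 -> take 20
  26 vs 23 -> take 23
  B is exhausted; append the rest of A: [26]
Final answer: [2, 5, 7, 7, 20, 23, 26]


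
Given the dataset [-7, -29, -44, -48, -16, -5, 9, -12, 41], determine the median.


First, sort the list: [-48, -44, -29, -16, -12, -7, -5, 9, 41]
The list has 9 elements (odd count).
The middle index is 4 (0-based), and the element there is -12.
Final answer: -12


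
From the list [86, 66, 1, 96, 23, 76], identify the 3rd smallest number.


Sort ascending: [1, 23, 66, 76, 86, 96]
The 3rd element (1-indexed) is at index 2.
Value = 66
Final answer: 66


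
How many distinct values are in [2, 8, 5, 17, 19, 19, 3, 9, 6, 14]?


List all unique values:
Distinct values: [2, 3, 5, 6, 8, 9, 14, 17, 19]
Count = 9
Final answer: 9


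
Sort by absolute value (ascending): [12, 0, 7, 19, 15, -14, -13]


Compute absolute values:
  |12| = 12
  |0| = 0
  |7| = 7
  |19| = 19
  |15| = 15
  |-14| = 14
  |-13| = 13
Absolute values in increasing order: 0 < 7 < 12 < 13 < 14 < 15 < 19
Listing the original numbers in that order gives the answer.
Final answer: [0, 7, 12, -13, -14, 15, 19]


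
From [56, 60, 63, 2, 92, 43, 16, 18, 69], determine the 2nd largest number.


Sort descending: [92, 69, 63, 60, 56, 43, 18, 16, 2]
The 2nd element (1-indexed) is at index 1.
Value = 69
Final answer: 69


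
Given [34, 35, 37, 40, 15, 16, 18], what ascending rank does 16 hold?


Sort ascending: [15, 16, 18, 34, 35, 37, 40]
Find 16 in the sorted list.
16 is at position 2 (1-indexed).
Final answer: 2


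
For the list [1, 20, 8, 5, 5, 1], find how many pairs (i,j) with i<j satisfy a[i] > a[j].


For each element, count the later elements that are smaller than it:
  1 (index 0): smaller elements after it = [] -> 0
  20 (index 1): smaller elements after it = [8, 5, 5, 1] -> 4
  8 (index 2): smaller elements after it = [5, 5, 1] -> 3
  5 (index 3): smaller elements after it = [1] -> 1
  5 (index 4): smaller elements after it = [1] -> 1
Total inversions = 0 + 4 + 3 + 1 + 1 = 9
Final answer: 9


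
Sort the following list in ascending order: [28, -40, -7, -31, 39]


Original list: [28, -40, -7, -31, 39]
Repeatedly take the smallest remaining element:
  Remaining [28, -40, -7, -31, 39] -> smallest is -40
  Remaining [28, -7, -31, 39] -> smallest is -31
  Remaining [28, -7, 39] -> smallest is -7
  Remaining [28, 39] -> smallest is 28
  Remaining [39] -> smallest is 39
Collecting the picks in order gives the sorted list.
Final answer: [-40, -31, -7, 28, 39]


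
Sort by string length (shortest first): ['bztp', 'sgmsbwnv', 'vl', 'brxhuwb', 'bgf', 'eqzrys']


Compute lengths:
  'bztp' has length 4
  'sgmsbwnv' has length 8
  'vl' has length 2
  'brxhuwb' has length 7
  'bgf' has length 3
  'eqzrys' has length 6
Lengths in increasing order: 2 < 3 < 4 < 6 < 7 < 8
Listing the words in that order gives the answer.
Final answer: ['vl', 'bgf', 'bztp', 'eqzrys', 'brxhuwb', 'sgmsbwnv']


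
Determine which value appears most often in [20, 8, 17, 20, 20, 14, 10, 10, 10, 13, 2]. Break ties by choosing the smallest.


Count the frequency of each value:
  2 appears 1 time(s)
  8 appears 1 time(s)
  10 appears 3 time(s)
  13 appears 1 time(s)
  14 appears 1 time(s)
  17 appears 1 time(s)
  20 appears 3 time(s)
Maximum frequency is 3.
Values reaching that frequency: [10, 20]; the smallest is 10.
Final answer: 10


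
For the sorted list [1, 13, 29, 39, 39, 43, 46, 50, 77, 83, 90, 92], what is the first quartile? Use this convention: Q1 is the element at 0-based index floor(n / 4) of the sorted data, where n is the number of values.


The list has n = 12 elements.
Q1 index = floor(12 / 4) = floor(3) = 3
Counting from index 0 in the sorted data, the element at index 3 is 39.
Final answer: 39


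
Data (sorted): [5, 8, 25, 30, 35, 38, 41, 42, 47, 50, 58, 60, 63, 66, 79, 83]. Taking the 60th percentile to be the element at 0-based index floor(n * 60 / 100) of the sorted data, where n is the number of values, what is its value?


The dataset has n = 16 elements.
Index = floor(16 * 60 / 100) = floor(960 / 100) = floor(9.6) = 9
Counting from index 0 in the sorted data, the element at index 9 is 50.
Final answer: 50


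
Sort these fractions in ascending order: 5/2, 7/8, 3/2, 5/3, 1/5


Convert to decimal for comparison:
  5/2 = 2.5
  7/8 = 0.875
  3/2 = 1.5
  5/3 = 1.6667
  1/5 = 0.2
Decimals in increasing order: 0.2 < 0.875 < 1.5 < 1.6667 < 2.5
Writing each back as its fraction gives the sorted order.
Final answer: 1/5, 7/8, 3/2, 5/3, 5/2


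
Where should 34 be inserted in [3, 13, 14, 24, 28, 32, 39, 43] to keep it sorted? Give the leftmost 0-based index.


List is sorted: [3, 13, 14, 24, 28, 32, 39, 43]
We need the leftmost position where 34 can be inserted, i.e. the first index whose element is >= 34 (or the end of the list if none is).
Binary search with low=0, high=8 (0-based indices):
  low=0, high=8, mid=4: a[4]=28 < 34, so low = 5
  low=5, high=8, mid=6: a[6]=39 >= 34, so high = 6
  low=5, high=6, mid=5: a[5]=32 < 34, so low = 6
Now low = high = 6, so the insertion index is 6.
Final answer: 6


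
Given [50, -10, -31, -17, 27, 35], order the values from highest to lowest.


Original list: [50, -10, -31, -17, 27, 35]
Repeatedly take the largest remaining element:
  Remaining [50, -10, -31, -17, 27, 35] -> largest is 50
  Remaining [-10, -31, -17, 27, 35] -> largest is 35
  Remaining [-10, -31, -17, 27] -> largest is 27
  Remaining [-10, -31, -17] -> largest is -10
  Remaining [-31, -17] -> largest is -17
  Remaining [-31] -> largest is -31
Collecting the picks in order gives the descending list.
Final answer: [50, 35, 27, -10, -17, -31]


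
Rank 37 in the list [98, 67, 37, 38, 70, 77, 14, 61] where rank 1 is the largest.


Sort descending: [98, 77, 70, 67, 61, 38, 37, 14]
Find 37 in the sorted list.
37 is at position 7.
Final answer: 7


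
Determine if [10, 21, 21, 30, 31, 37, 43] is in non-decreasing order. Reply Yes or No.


Check consecutive pairs:
  10 <= 21? True
  21 <= 21? True
  21 <= 30? True
  30 <= 31? True
  31 <= 37? True
  37 <= 43? True
Every consecutive pair is in order, so the list is non-decreasing.
Final answer: Yes


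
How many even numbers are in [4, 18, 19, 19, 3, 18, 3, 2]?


Check each element:
  4 is even
  18 is even
  19 is odd
  19 is odd
  3 is odd
  18 is even
  3 is odd
  2 is even
Evens: [4, 18, 18, 2]
Count of evens = 4
Final answer: 4


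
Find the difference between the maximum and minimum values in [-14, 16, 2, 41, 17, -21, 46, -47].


Maximum value: 46
Minimum value: -47
Range = 46 - (-47) = 93
Final answer: 93


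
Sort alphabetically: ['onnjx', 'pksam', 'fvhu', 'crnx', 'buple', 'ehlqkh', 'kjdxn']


Compare strings character by character (the first differing letter decides):
  'buple' < 'crnx' since 'b' < 'c' at position 1
  'crnx' < 'ehlqkh' since 'c' < 'e' at position 1
  'ehlqkh' < 'fvhu' since 'e' < 'f' at position 1
  'fvhu' < 'kjdxn' since 'f' < 'k' at position 1
  'kjdxn' < 'onnjx' since 'k' < 'o' at position 1
  'onnjx' < 'pksam' since 'o' < 'p' at position 1
Chaining these comparisons gives the alphabetical order.
Final answer: ['buple', 'crnx', 'ehlqkh', 'fvhu', 'kjdxn', 'onnjx', 'pksam']


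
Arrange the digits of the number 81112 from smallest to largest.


The number 81112 has digits: 8, 1, 1, 1, 2
Sorted: 1, 1, 1, 2, 8
Joining the sorted digits gives the result.
Final answer: 11128


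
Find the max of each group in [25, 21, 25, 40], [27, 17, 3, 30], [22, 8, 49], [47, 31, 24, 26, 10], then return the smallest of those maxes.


Find max of each group:
  Group 1: [25, 21, 25, 40] -> max = 40
  Group 2: [27, 17, 3, 30] -> max = 30
  Group 3: [22, 8, 49] -> max = 49
  Group 4: [47, 31, 24, 26, 10] -> max = 47
Maxes: [40, 30, 49, 47]
Minimum of maxes = 30
Final answer: 30


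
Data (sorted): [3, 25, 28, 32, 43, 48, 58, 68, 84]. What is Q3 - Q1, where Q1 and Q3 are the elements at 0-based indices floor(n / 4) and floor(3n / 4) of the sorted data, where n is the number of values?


The data has n = 9 elements.
Q1 index = floor(9 / 4) = floor(2.25) = 2; Q3 index = floor(3 * 9 / 4) = floor(6.75) = 6
Q1 = element at index 2 = 28
Q3 = element at index 6 = 58
IQR = 58 - 28 = 30
Final answer: 30


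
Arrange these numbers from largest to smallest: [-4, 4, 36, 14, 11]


Original list: [-4, 4, 36, 14, 11]
Repeatedly take the largest remaining element:
  Remaining [-4, 4, 36, 14, 11] -> largest is 36
  Remaining [-4, 4, 14, 11] -> largest is 14
  Remaining [-4, 4, 11] -> largest is 11
  Remaining [-4, 4] -> largest is 4
  Remaining [-4] -> largest is -4
Collecting the picks in order gives the descending list.
Final answer: [36, 14, 11, 4, -4]


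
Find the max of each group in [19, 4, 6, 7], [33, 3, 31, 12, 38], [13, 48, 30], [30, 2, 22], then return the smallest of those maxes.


Find max of each group:
  Group 1: [19, 4, 6, 7] -> max = 19
  Group 2: [33, 3, 31, 12, 38] -> max = 38
  Group 3: [13, 48, 30] -> max = 48
  Group 4: [30, 2, 22] -> max = 30
Maxes: [19, 38, 48, 30]
Minimum of maxes = 19
Final answer: 19


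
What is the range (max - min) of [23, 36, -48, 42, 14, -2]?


Maximum value: 42
Minimum value: -48
Range = 42 - (-48) = 90
Final answer: 90


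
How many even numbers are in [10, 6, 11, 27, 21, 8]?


Check each element:
  10 is even
  6 is even
  11 is odd
  27 is odd
  21 is odd
  8 is even
Evens: [10, 6, 8]
Count of evens = 3
Final answer: 3


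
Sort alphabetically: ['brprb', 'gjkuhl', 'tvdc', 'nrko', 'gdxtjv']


Compare strings character by character (the first differing letter decides):
  'brprb' < 'gdxtjv' since 'b' < 'g' at position 1
  'gdxtjv' < 'gjkuhl' since 'd' < 'j' at position 2
  'gjkuhl' < 'nrko' since 'g' < 'n' at position 1
  'nrko' < 'tvdc' since 'n' < 't' at position 1
Chaining these comparisons gives the alphabetical order.
Final answer: ['brprb', 'gdxtjv', 'gjkuhl', 'nrko', 'tvdc']


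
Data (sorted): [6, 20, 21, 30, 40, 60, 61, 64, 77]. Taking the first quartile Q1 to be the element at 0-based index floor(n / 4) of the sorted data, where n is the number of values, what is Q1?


The list has n = 9 elements.
Q1 index = floor(9 / 4) = floor(2.25) = 2
Counting from index 0 in the sorted data, the element at index 2 is 21.
Final answer: 21


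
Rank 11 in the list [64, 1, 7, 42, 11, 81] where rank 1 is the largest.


Sort descending: [81, 64, 42, 11, 7, 1]
Find 11 in the sorted list.
11 is at position 4.
Final answer: 4


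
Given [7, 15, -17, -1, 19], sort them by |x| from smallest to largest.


Compute absolute values:
  |7| = 7
  |15| = 15
  |-17| = 17
  |-1| = 1
  |19| = 19
Absolute values in increasing order: 1 < 7 < 15 < 17 < 19
Listing the original numbers in that order gives the answer.
Final answer: [-1, 7, 15, -17, 19]


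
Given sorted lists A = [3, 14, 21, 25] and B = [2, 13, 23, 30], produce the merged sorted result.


List A: [3, 14, 21, 25]
List B: [2, 13, 23, 30]
Repeatedly compare the front elements and take the smaller:
  3 vs 2 -> take 2
  3 vs 13 -> take 3
  14 vs 13 -> take 13
  14 vs 23 -> take 14
  21 vs 23 -> take 21
  25 vs 23 -> take 23
  25 vs 30 -> take 25
  A is exhausted; append the rest of B: [30]
Final answer: [2, 3, 13, 14, 21, 23, 25, 30]


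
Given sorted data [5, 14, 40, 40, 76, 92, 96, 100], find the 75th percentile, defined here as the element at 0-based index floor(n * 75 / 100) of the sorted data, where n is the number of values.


The dataset has n = 8 elements.
Index = floor(8 * 75 / 100) = floor(600 / 100) = floor(6) = 6
Counting from index 0 in the sorted data, the element at index 6 is 96.
Final answer: 96


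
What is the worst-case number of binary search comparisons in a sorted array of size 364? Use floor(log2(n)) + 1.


Binary search halves the search space each step.
Maximum comparisons = floor(log2(364)) + 1
log2(364) = 8.5078
floor(log2(364)) = 8, so 8 + 1 = 9
Final answer: 9


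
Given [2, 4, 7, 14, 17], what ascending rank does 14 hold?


Sort ascending: [2, 4, 7, 14, 17]
Find 14 in the sorted list.
14 is at position 4 (1-indexed).
Final answer: 4


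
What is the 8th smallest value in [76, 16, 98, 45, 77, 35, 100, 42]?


Sort ascending: [16, 35, 42, 45, 76, 77, 98, 100]
The 8th element (1-indexed) is at index 7.
Value = 100
Final answer: 100


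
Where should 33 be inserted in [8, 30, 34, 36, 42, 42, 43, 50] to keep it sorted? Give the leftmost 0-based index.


List is sorted: [8, 30, 34, 36, 42, 42, 43, 50]
We need the leftmost position where 33 can be inserted, i.e. the first index whose element is >= 33 (or the end of the list if none is).
Binary search with low=0, high=8 (0-based indices):
  low=0, high=8, mid=4: a[4]=42 >= 33, so high = 4
  low=0, high=4, mid=2: a[2]=34 >= 33, so high = 2
  low=0, high=2, mid=1: a[1]=30 < 33, so low = 2
Now low = high = 2, so the insertion index is 2.
Final answer: 2


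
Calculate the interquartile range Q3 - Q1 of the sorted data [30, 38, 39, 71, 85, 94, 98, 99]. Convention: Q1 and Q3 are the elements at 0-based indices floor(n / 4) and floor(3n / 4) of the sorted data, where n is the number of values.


The data has n = 8 elements.
Q1 index = floor(8 / 4) = floor(2) = 2; Q3 index = floor(3 * 8 / 4) = floor(6) = 6
Q1 = element at index 2 = 39
Q3 = element at index 6 = 98
IQR = 98 - 39 = 59
Final answer: 59


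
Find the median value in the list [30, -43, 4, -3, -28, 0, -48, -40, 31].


First, sort the list: [-48, -43, -40, -28, -3, 0, 4, 30, 31]
The list has 9 elements (odd count).
The middle index is 4 (0-based), and the element there is -3.
Final answer: -3


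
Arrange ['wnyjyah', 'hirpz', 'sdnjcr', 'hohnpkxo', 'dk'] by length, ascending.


Compute lengths:
  'wnyjyah' has length 7
  'hirpz' has length 5
  'sdnjcr' has length 6
  'hohnpkxo' has length 8
  'dk' has length 2
Lengths in increasing order: 2 < 5 < 6 < 7 < 8
Listing the words in that order gives the answer.
Final answer: ['dk', 'hirpz', 'sdnjcr', 'wnyjyah', 'hohnpkxo']


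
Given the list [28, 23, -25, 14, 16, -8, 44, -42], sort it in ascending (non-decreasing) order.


Original list: [28, 23, -25, 14, 16, -8, 44, -42]
Repeatedly take the smallest remaining element:
  Remaining [28, 23, -25, 14, 16, -8, 44, -42] -> smallest is -42
  Remaining [28, 23, -25, 14, 16, -8, 44] -> smallest is -25
  Remaining [28, 23, 14, 16, -8, 44] -> smallest is -8
  Remaining [28, 23, 14, 16, 44] -> smallest is 14
  Remaining [28, 23, 16, 44] -> smallest is 16
  Remaining [28, 23, 44] -> smallest is 23
  Remaining [28, 44] -> smallest is 28
  Remaining [44] -> smallest is 44
Collecting the picks in order gives the sorted list.
Final answer: [-42, -25, -8, 14, 16, 23, 28, 44]


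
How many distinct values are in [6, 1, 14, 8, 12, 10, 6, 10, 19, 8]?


List all unique values:
Distinct values: [1, 6, 8, 10, 12, 14, 19]
Count = 7
Final answer: 7


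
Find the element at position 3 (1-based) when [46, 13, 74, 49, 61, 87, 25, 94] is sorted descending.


Sort descending: [94, 87, 74, 61, 49, 46, 25, 13]
The 3rd element (1-indexed) is at index 2.
Value = 74
Final answer: 74


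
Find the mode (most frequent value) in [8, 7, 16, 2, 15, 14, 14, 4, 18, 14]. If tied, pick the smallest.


Count the frequency of each value:
  2 appears 1 time(s)
  4 appears 1 time(s)
  7 appears 1 time(s)
  8 appears 1 time(s)
  14 appears 3 time(s)
  15 appears 1 time(s)
  16 appears 1 time(s)
  18 appears 1 time(s)
Maximum frequency is 3.
Only 14 reaches that frequency, so it is the mode.
Final answer: 14


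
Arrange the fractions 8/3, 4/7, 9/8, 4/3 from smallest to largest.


Convert to decimal for comparison:
  8/3 = 2.6667
  4/7 = 0.5714
  9/8 = 1.125
  4/3 = 1.3333
Decimals in increasing order: 0.5714 < 1.125 < 1.3333 < 2.6667
Writing each back as its fraction gives the sorted order.
Final answer: 4/7, 9/8, 4/3, 8/3


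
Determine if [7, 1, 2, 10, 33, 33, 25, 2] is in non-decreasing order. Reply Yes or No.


Check consecutive pairs:
  7 <= 1? False
  1 <= 2? True
  2 <= 10? True
  10 <= 33? True
  33 <= 33? True
  33 <= 25? False
  25 <= 2? False
3 consecutive pair(s) are out of order, so the list is not sorted.
Final answer: No


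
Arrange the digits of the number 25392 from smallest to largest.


The number 25392 has digits: 2, 5, 3, 9, 2
Sorted: 2, 2, 3, 5, 9
Joining the sorted digits gives the result.
Final answer: 22359


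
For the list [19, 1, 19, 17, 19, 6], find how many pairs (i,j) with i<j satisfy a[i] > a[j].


For each element, count the later elements that are smaller than it:
  19 (index 0): smaller elements after it = [1, 17, 6] -> 3
  1 (index 1): smaller elements after it = [] -> 0
  19 (index 2): smaller elements after it = [17, 6] -> 2
  17 (index 3): smaller elements after it = [6] -> 1
  19 (index 4): smaller elements after it = [6] -> 1
Total inversions = 3 + 0 + 2 + 1 + 1 = 7
Final answer: 7


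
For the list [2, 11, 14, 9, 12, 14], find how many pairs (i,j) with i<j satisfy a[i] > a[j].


For each element, count the later elements that are smaller than it:
  2 (index 0): smaller elements after it = [] -> 0
  11 (index 1): smaller elements after it = [9] -> 1
  14 (index 2): smaller elements after it = [9, 12] -> 2
  9 (index 3): smaller elements after it = [] -> 0
  12 (index 4): smaller elements after it = [] -> 0
Total inversions = 0 + 1 + 2 + 0 + 0 = 3
Final answer: 3


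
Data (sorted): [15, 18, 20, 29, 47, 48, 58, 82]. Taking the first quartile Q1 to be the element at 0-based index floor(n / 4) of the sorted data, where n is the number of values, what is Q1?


The list has n = 8 elements.
Q1 index = floor(8 / 4) = floor(2) = 2
Counting from index 0 in the sorted data, the element at index 2 is 20.
Final answer: 20


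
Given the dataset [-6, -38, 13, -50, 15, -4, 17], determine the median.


First, sort the list: [-50, -38, -6, -4, 13, 15, 17]
The list has 7 elements (odd count).
The middle index is 3 (0-based), and the element there is -4.
Final answer: -4


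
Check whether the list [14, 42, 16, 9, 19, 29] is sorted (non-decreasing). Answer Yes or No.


Check consecutive pairs:
  14 <= 42? True
  42 <= 16? False
  16 <= 9? False
  9 <= 19? True
  19 <= 29? True
2 consecutive pair(s) are out of order, so the list is not sorted.
Final answer: No


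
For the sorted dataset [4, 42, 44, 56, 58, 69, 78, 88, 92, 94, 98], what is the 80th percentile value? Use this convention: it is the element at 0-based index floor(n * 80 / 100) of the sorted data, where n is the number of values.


The dataset has n = 11 elements.
Index = floor(11 * 80 / 100) = floor(880 / 100) = floor(8.8) = 8
Counting from index 0 in the sorted data, the element at index 8 is 92.
Final answer: 92


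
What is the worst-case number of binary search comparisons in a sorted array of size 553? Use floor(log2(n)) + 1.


Binary search halves the search space each step.
Maximum comparisons = floor(log2(553)) + 1
log2(553) = 9.1111
floor(log2(553)) = 9, so 9 + 1 = 10
Final answer: 10


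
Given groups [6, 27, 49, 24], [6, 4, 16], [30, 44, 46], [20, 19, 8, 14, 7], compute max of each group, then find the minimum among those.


Find max of each group:
  Group 1: [6, 27, 49, 24] -> max = 49
  Group 2: [6, 4, 16] -> max = 16
  Group 3: [30, 44, 46] -> max = 46
  Group 4: [20, 19, 8, 14, 7] -> max = 20
Maxes: [49, 16, 46, 20]
Minimum of maxes = 16
Final answer: 16


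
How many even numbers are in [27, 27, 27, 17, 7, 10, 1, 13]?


Check each element:
  27 is odd
  27 is odd
  27 is odd
  17 is odd
  7 is odd
  10 is even
  1 is odd
  13 is odd
Evens: [10]
Count of evens = 1
Final answer: 1


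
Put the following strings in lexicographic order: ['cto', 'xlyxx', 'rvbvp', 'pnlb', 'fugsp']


Compare strings character by character (the first differing letter decides):
  'cto' < 'fugsp' since 'c' < 'f' at position 1
  'fugsp' < 'pnlb' since 'f' < 'p' at position 1
  'pnlb' < 'rvbvp' since 'p' < 'r' at position 1
  'rvbvp' < 'xlyxx' since 'r' < 'x' at position 1
Chaining these comparisons gives the alphabetical order.
Final answer: ['cto', 'fugsp', 'pnlb', 'rvbvp', 'xlyxx']


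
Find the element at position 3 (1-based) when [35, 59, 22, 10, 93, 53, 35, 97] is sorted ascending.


Sort ascending: [10, 22, 35, 35, 53, 59, 93, 97]
The 3rd element (1-indexed) is at index 2.
Value = 35
Final answer: 35


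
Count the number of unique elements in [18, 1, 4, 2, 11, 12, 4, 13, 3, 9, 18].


List all unique values:
Distinct values: [1, 2, 3, 4, 9, 11, 12, 13, 18]
Count = 9
Final answer: 9


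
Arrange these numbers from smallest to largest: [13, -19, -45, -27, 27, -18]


Original list: [13, -19, -45, -27, 27, -18]
Repeatedly take the smallest remaining element:
  Remaining [13, -19, -45, -27, 27, -18] -> smallest is -45
  Remaining [13, -19, -27, 27, -18] -> smallest is -27
  Remaining [13, -19, 27, -18] -> smallest is -19
  Remaining [13, 27, -18] -> smallest is -18
  Remaining [13, 27] -> smallest is 13
  Remaining [27] -> smallest is 27
Collecting the picks in order gives the sorted list.
Final answer: [-45, -27, -19, -18, 13, 27]


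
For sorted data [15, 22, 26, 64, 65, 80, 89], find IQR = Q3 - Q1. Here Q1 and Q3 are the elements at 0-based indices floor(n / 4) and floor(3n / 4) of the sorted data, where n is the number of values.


The data has n = 7 elements.
Q1 index = floor(7 / 4) = floor(1.75) = 1; Q3 index = floor(3 * 7 / 4) = floor(5.25) = 5
Q1 = element at index 1 = 22
Q3 = element at index 5 = 80
IQR = 80 - 22 = 58
Final answer: 58


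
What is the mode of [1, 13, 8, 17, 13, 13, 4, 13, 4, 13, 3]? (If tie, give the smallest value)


Count the frequency of each value:
  1 appears 1 time(s)
  3 appears 1 time(s)
  4 appears 2 time(s)
  8 appears 1 time(s)
  13 appears 5 time(s)
  17 appears 1 time(s)
Maximum frequency is 5.
Only 13 reaches that frequency, so it is the mode.
Final answer: 13


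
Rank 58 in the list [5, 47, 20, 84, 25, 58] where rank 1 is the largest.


Sort descending: [84, 58, 47, 25, 20, 5]
Find 58 in the sorted list.
58 is at position 2.
Final answer: 2


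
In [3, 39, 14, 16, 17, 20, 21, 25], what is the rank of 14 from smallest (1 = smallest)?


Sort ascending: [3, 14, 16, 17, 20, 21, 25, 39]
Find 14 in the sorted list.
14 is at position 2 (1-indexed).
Final answer: 2


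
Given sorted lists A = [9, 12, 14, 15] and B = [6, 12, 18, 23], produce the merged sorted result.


List A: [9, 12, 14, 15]
List B: [6, 12, 18, 23]
Repeatedly compare the front elements and take the smaller:
  9 vs 6 -> take 6
  9 vs 12 -> take 9
  12 vs 12 -> take 12
  14 vs 12 -> take 12
  14 vs 18 -> take 14
  15 vs 18 -> take 15
  A is exhausted; append the rest of B: [18, 23]
Final answer: [6, 9, 12, 12, 14, 15, 18, 23]


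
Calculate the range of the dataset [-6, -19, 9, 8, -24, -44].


Maximum value: 9
Minimum value: -44
Range = 9 - (-44) = 53
Final answer: 53


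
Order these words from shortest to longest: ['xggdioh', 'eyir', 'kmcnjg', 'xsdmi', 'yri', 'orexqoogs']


Compute lengths:
  'xggdioh' has length 7
  'eyir' has length 4
  'kmcnjg' has length 6
  'xsdmi' has length 5
  'yri' has length 3
  'orexqoogs' has length 9
Lengths in increasing order: 3 < 4 < 5 < 6 < 7 < 9
Listing the words in that order gives the answer.
Final answer: ['yri', 'eyir', 'xsdmi', 'kmcnjg', 'xggdioh', 'orexqoogs']


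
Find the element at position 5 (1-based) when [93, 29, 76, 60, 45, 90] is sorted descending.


Sort descending: [93, 90, 76, 60, 45, 29]
The 5th element (1-indexed) is at index 4.
Value = 45
Final answer: 45


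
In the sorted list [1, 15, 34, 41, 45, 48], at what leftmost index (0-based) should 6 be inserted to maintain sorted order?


List is sorted: [1, 15, 34, 41, 45, 48]
We need the leftmost position where 6 can be inserted, i.e. the first index whose element is >= 6 (or the end of the list if none is).
Binary search with low=0, high=6 (0-based indices):
  low=0, high=6, mid=3: a[3]=41 >= 6, so high = 3
  low=0, high=3, mid=1: a[1]=15 >= 6, so high = 1
  low=0, high=1, mid=0: a[0]=1 < 6, so low = 1
Now low = high = 1, so the insertion index is 1.
Final answer: 1


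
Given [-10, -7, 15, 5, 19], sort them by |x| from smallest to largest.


Compute absolute values:
  |-10| = 10
  |-7| = 7
  |15| = 15
  |5| = 5
  |19| = 19
Absolute values in increasing order: 5 < 7 < 10 < 15 < 19
Listing the original numbers in that order gives the answer.
Final answer: [5, -7, -10, 15, 19]


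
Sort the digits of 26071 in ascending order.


The number 26071 has digits: 2, 6, 0, 7, 1
Sorted: 0, 1, 2, 6, 7
Joining the sorted digits gives the result.
Final answer: 01267


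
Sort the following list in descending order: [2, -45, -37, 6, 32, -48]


Original list: [2, -45, -37, 6, 32, -48]
Repeatedly take the largest remaining element:
  Remaining [2, -45, -37, 6, 32, -48] -> largest is 32
  Remaining [2, -45, -37, 6, -48] -> largest is 6
  Remaining [2, -45, -37, -48] -> largest is 2
  Remaining [-45, -37, -48] -> largest is -37
  Remaining [-45, -48] -> largest is -45
  Remaining [-48] -> largest is -48
Collecting the picks in order gives the descending list.
Final answer: [32, 6, 2, -37, -45, -48]


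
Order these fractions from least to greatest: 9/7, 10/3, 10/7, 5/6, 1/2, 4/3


Convert to decimal for comparison:
  9/7 = 1.2857
  10/3 = 3.3333
  10/7 = 1.4286
  5/6 = 0.8333
  1/2 = 0.5
  4/3 = 1.3333
Decimals in increasing order: 0.5 < 0.8333 < 1.2857 < 1.3333 < 1.4286 < 3.3333
Writing each back as its fraction gives the sorted order.
Final answer: 1/2, 5/6, 9/7, 4/3, 10/7, 10/3


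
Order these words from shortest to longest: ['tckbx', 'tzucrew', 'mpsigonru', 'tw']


Compute lengths:
  'tckbx' has length 5
  'tzucrew' has length 7
  'mpsigonru' has length 9
  'tw' has length 2
Lengths in increasing order: 2 < 5 < 7 < 9
Listing the words in that order gives the answer.
Final answer: ['tw', 'tckbx', 'tzucrew', 'mpsigonru']


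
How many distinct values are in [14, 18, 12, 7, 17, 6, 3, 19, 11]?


List all unique values:
Distinct values: [3, 6, 7, 11, 12, 14, 17, 18, 19]
Count = 9
Final answer: 9


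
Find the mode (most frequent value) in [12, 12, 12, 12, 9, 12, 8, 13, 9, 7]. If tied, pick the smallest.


Count the frequency of each value:
  7 appears 1 time(s)
  8 appears 1 time(s)
  9 appears 2 time(s)
  12 appears 5 time(s)
  13 appears 1 time(s)
Maximum frequency is 5.
Only 12 reaches that frequency, so it is the mode.
Final answer: 12


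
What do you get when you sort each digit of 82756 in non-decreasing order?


The number 82756 has digits: 8, 2, 7, 5, 6
Sorted: 2, 5, 6, 7, 8
Joining the sorted digits gives the result.
Final answer: 25678


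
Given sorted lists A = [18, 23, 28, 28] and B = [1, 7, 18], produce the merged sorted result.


List A: [18, 23, 28, 28]
List B: [1, 7, 18]
Repeatedly compare the front elements and take the smaller:
  18 vs 1 -> take 1
  18 vs 7 -> take 7
  18 vs 18 -> take 18
  23 vs 18 -> take 18
  B is exhausted; append the rest of A: [23, 28, 28]
Final answer: [1, 7, 18, 18, 23, 28, 28]


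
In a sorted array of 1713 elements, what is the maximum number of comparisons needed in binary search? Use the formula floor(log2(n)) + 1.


Binary search halves the search space each step.
Maximum comparisons = floor(log2(1713)) + 1
log2(1713) = 10.7423
floor(log2(1713)) = 10, so 10 + 1 = 11
Final answer: 11


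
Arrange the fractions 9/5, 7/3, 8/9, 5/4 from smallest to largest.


Convert to decimal for comparison:
  9/5 = 1.8
  7/3 = 2.3333
  8/9 = 0.8889
  5/4 = 1.25
Decimals in increasing order: 0.8889 < 1.25 < 1.8 < 2.3333
Writing each back as its fraction gives the sorted order.
Final answer: 8/9, 5/4, 9/5, 7/3


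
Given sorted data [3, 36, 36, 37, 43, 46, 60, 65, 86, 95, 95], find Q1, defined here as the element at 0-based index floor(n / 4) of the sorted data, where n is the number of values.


The list has n = 11 elements.
Q1 index = floor(11 / 4) = floor(2.75) = 2
Counting from index 0 in the sorted data, the element at index 2 is 36.
Final answer: 36


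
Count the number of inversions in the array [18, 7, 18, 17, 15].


For each element, count the later elements that are smaller than it:
  18 (index 0): smaller elements after it = [7, 17, 15] -> 3
  7 (index 1): smaller elements after it = [] -> 0
  18 (index 2): smaller elements after it = [17, 15] -> 2
  17 (index 3): smaller elements after it = [15] -> 1
Total inversions = 3 + 0 + 2 + 1 = 6
Final answer: 6


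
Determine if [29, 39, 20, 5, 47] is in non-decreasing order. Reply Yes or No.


Check consecutive pairs:
  29 <= 39? True
  39 <= 20? False
  20 <= 5? False
  5 <= 47? True
2 consecutive pair(s) are out of order, so the list is not sorted.
Final answer: No


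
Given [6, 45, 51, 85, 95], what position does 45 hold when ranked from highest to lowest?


Sort descending: [95, 85, 51, 45, 6]
Find 45 in the sorted list.
45 is at position 4.
Final answer: 4


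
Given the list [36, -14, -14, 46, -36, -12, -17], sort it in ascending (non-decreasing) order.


Original list: [36, -14, -14, 46, -36, -12, -17]
Repeatedly take the smallest remaining element:
  Remaining [36, -14, -14, 46, -36, -12, -17] -> smallest is -36
  Remaining [36, -14, -14, 46, -12, -17] -> smallest is -17
  Remaining [36, -14, -14, 46, -12] -> smallest is -14
  Remaining [36, -14, 46, -12] -> smallest is -14
  Remaining [36, 46, -12] -> smallest is -12
  Remaining [36, 46] -> smallest is 36
  Remaining [46] -> smallest is 46
Collecting the picks in order gives the sorted list.
Final answer: [-36, -17, -14, -14, -12, 36, 46]


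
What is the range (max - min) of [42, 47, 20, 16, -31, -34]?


Maximum value: 47
Minimum value: -34
Range = 47 - (-34) = 81
Final answer: 81


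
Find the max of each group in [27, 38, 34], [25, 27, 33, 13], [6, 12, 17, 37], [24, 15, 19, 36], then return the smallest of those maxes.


Find max of each group:
  Group 1: [27, 38, 34] -> max = 38
  Group 2: [25, 27, 33, 13] -> max = 33
  Group 3: [6, 12, 17, 37] -> max = 37
  Group 4: [24, 15, 19, 36] -> max = 36
Maxes: [38, 33, 37, 36]
Minimum of maxes = 33
Final answer: 33


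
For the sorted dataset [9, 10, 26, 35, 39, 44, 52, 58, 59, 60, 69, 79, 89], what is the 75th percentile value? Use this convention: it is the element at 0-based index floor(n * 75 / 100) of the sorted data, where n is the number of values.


The dataset has n = 13 elements.
Index = floor(13 * 75 / 100) = floor(975 / 100) = floor(9.75) = 9
Counting from index 0 in the sorted data, the element at index 9 is 60.
Final answer: 60


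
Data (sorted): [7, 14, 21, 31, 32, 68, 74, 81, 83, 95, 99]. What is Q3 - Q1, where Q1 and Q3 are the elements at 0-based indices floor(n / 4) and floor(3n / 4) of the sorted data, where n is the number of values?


The data has n = 11 elements.
Q1 index = floor(11 / 4) = floor(2.75) = 2; Q3 index = floor(3 * 11 / 4) = floor(8.25) = 8
Q1 = element at index 2 = 21
Q3 = element at index 8 = 83
IQR = 83 - 21 = 62
Final answer: 62


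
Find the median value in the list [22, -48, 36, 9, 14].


First, sort the list: [-48, 9, 14, 22, 36]
The list has 5 elements (odd count).
The middle index is 2 (0-based), and the element there is 14.
Final answer: 14


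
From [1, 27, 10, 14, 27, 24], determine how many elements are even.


Check each element:
  1 is odd
  27 is odd
  10 is even
  14 is even
  27 is odd
  24 is even
Evens: [10, 14, 24]
Count of evens = 3
Final answer: 3


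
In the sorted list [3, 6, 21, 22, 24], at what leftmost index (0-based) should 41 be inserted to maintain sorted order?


List is sorted: [3, 6, 21, 22, 24]
We need the leftmost position where 41 can be inserted, i.e. the first index whose element is >= 41 (or the end of the list if none is).
Binary search with low=0, high=5 (0-based indices):
  low=0, high=5, mid=2: a[2]=21 < 41, so low = 3
  low=3, high=5, mid=4: a[4]=24 < 41, so low = 5
Now low = high = 5, so the insertion index is 5.
Final answer: 5


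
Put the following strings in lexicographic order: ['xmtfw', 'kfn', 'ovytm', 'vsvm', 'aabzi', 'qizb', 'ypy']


Compare strings character by character (the first differing letter decides):
  'aabzi' < 'kfn' since 'a' < 'k' at position 1
  'kfn' < 'ovytm' since 'k' < 'o' at position 1
  'ovytm' < 'qizb' since 'o' < 'q' at position 1
  'qizb' < 'vsvm' since 'q' < 'v' at position 1
  'vsvm' < 'xmtfw' since 'v' < 'x' at position 1
  'xmtfw' < 'ypy' since 'x' < 'y' at position 1
Chaining these comparisons gives the alphabetical order.
Final answer: ['aabzi', 'kfn', 'ovytm', 'qizb', 'vsvm', 'xmtfw', 'ypy']


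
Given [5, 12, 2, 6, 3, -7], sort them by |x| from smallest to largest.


Compute absolute values:
  |5| = 5
  |12| = 12
  |2| = 2
  |6| = 6
  |3| = 3
  |-7| = 7
Absolute values in increasing order: 2 < 3 < 5 < 6 < 7 < 12
Listing the original numbers in that order gives the answer.
Final answer: [2, 3, 5, 6, -7, 12]


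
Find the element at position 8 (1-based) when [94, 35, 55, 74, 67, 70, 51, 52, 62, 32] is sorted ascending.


Sort ascending: [32, 35, 51, 52, 55, 62, 67, 70, 74, 94]
The 8th element (1-indexed) is at index 7.
Value = 70
Final answer: 70


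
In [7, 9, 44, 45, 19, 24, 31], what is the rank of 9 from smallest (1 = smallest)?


Sort ascending: [7, 9, 19, 24, 31, 44, 45]
Find 9 in the sorted list.
9 is at position 2 (1-indexed).
Final answer: 2


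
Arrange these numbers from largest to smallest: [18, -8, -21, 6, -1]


Original list: [18, -8, -21, 6, -1]
Repeatedly take the largest remaining element:
  Remaining [18, -8, -21, 6, -1] -> largest is 18
  Remaining [-8, -21, 6, -1] -> largest is 6
  Remaining [-8, -21, -1] -> largest is -1
  Remaining [-8, -21] -> largest is -8
  Remaining [-21] -> largest is -21
Collecting the picks in order gives the descending list.
Final answer: [18, 6, -1, -8, -21]


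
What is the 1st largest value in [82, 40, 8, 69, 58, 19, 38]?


Sort descending: [82, 69, 58, 40, 38, 19, 8]
The 1st element (1-indexed) is at index 0.
Value = 82
Final answer: 82


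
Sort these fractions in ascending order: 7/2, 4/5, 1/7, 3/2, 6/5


Convert to decimal for comparison:
  7/2 = 3.5
  4/5 = 0.8
  1/7 = 0.1429
  3/2 = 1.5
  6/5 = 1.2
Decimals in increasing order: 0.1429 < 0.8 < 1.2 < 1.5 < 3.5
Writing each back as its fraction gives the sorted order.
Final answer: 1/7, 4/5, 6/5, 3/2, 7/2


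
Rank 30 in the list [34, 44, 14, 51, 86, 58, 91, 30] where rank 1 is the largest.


Sort descending: [91, 86, 58, 51, 44, 34, 30, 14]
Find 30 in the sorted list.
30 is at position 7.
Final answer: 7


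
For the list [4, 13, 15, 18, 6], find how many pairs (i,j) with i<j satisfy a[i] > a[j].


For each element, count the later elements that are smaller than it:
  4 (index 0): smaller elements after it = [] -> 0
  13 (index 1): smaller elements after it = [6] -> 1
  15 (index 2): smaller elements after it = [6] -> 1
  18 (index 3): smaller elements after it = [6] -> 1
Total inversions = 0 + 1 + 1 + 1 = 3
Final answer: 3


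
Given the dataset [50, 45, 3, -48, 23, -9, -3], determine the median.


First, sort the list: [-48, -9, -3, 3, 23, 45, 50]
The list has 7 elements (odd count).
The middle index is 3 (0-based), and the element there is 3.
Final answer: 3


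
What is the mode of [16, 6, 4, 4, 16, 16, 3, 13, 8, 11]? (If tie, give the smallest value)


Count the frequency of each value:
  3 appears 1 time(s)
  4 appears 2 time(s)
  6 appears 1 time(s)
  8 appears 1 time(s)
  11 appears 1 time(s)
  13 appears 1 time(s)
  16 appears 3 time(s)
Maximum frequency is 3.
Only 16 reaches that frequency, so it is the mode.
Final answer: 16


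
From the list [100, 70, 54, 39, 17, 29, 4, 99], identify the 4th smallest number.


Sort ascending: [4, 17, 29, 39, 54, 70, 99, 100]
The 4th element (1-indexed) is at index 3.
Value = 39
Final answer: 39


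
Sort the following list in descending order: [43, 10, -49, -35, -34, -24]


Original list: [43, 10, -49, -35, -34, -24]
Repeatedly take the largest remaining element:
  Remaining [43, 10, -49, -35, -34, -24] -> largest is 43
  Remaining [10, -49, -35, -34, -24] -> largest is 10
  Remaining [-49, -35, -34, -24] -> largest is -24
  Remaining [-49, -35, -34] -> largest is -34
  Remaining [-49, -35] -> largest is -35
  Remaining [-49] -> largest is -49
Collecting the picks in order gives the descending list.
Final answer: [43, 10, -24, -34, -35, -49]


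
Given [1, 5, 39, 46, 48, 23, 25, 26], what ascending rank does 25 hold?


Sort ascending: [1, 5, 23, 25, 26, 39, 46, 48]
Find 25 in the sorted list.
25 is at position 4 (1-indexed).
Final answer: 4


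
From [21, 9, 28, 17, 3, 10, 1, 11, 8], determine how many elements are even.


Check each element:
  21 is odd
  9 is odd
  28 is even
  17 is odd
  3 is odd
  10 is even
  1 is odd
  11 is odd
  8 is even
Evens: [28, 10, 8]
Count of evens = 3
Final answer: 3


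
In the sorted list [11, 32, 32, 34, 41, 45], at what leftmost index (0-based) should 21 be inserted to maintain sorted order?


List is sorted: [11, 32, 32, 34, 41, 45]
We need the leftmost position where 21 can be inserted, i.e. the first index whose element is >= 21 (or the end of the list if none is).
Binary search with low=0, high=6 (0-based indices):
  low=0, high=6, mid=3: a[3]=34 >= 21, so high = 3
  low=0, high=3, mid=1: a[1]=32 >= 21, so high = 1
  low=0, high=1, mid=0: a[0]=11 < 21, so low = 1
Now low = high = 1, so the insertion index is 1.
Final answer: 1


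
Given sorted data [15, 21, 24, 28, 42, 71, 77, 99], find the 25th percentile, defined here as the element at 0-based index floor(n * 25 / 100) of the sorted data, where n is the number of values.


The dataset has n = 8 elements.
Index = floor(8 * 25 / 100) = floor(200 / 100) = floor(2) = 2
Counting from index 0 in the sorted data, the element at index 2 is 24.
Final answer: 24


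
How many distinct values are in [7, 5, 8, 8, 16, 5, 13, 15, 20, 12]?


List all unique values:
Distinct values: [5, 7, 8, 12, 13, 15, 16, 20]
Count = 8
Final answer: 8


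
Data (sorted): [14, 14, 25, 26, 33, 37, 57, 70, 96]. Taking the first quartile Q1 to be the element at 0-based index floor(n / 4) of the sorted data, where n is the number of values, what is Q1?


The list has n = 9 elements.
Q1 index = floor(9 / 4) = floor(2.25) = 2
Counting from index 0 in the sorted data, the element at index 2 is 25.
Final answer: 25


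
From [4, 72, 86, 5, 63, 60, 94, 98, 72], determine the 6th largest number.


Sort descending: [98, 94, 86, 72, 72, 63, 60, 5, 4]
The 6th element (1-indexed) is at index 5.
Value = 63
Final answer: 63


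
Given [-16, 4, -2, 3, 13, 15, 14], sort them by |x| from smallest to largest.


Compute absolute values:
  |-16| = 16
  |4| = 4
  |-2| = 2
  |3| = 3
  |13| = 13
  |15| = 15
  |14| = 14
Absolute values in increasing order: 2 < 3 < 4 < 13 < 14 < 15 < 16
Listing the original numbers in that order gives the answer.
Final answer: [-2, 3, 4, 13, 14, 15, -16]


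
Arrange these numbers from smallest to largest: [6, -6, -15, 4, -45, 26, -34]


Original list: [6, -6, -15, 4, -45, 26, -34]
Repeatedly take the smallest remaining element:
  Remaining [6, -6, -15, 4, -45, 26, -34] -> smallest is -45
  Remaining [6, -6, -15, 4, 26, -34] -> smallest is -34
  Remaining [6, -6, -15, 4, 26] -> smallest is -15
  Remaining [6, -6, 4, 26] -> smallest is -6
  Remaining [6, 4, 26] -> smallest is 4
  Remaining [6, 26] -> smallest is 6
  Remaining [26] -> smallest is 26
Collecting the picks in order gives the sorted list.
Final answer: [-45, -34, -15, -6, 4, 6, 26]
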